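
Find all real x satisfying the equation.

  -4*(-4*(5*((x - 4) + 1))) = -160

Step 1. [-4*(-4*(5*((x - 4) + 1))) = -160] leading coefficient -4: divide by -4. So div: -4*(5*((x - 4) + 1)) = 40.
Step 2. [-4*(5*((x - 4) + 1)) = 40] LHS = -4·(…); ÷-4 both sides ⇒ div: 5*((x - 4) + 1) = -10.
Step 3. [5*((x - 4) + 1) = -10] divide by the outer 5. So div: (x - 4) + 1 = -2.
Step 4. [(x - 4) + 1 = -2] subtract 1: x sits inside (… + 1) ⇒ sub: x - 4 = -3.
Step 5. [x - 4 = -3] add 4: x sits inside (… - 4) ⇒ sub: x = 1.

Answer: x ∈ {1}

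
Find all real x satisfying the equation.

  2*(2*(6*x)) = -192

Step 1. [2*(2*(6*x)) = -192] leading coefficient 2: divide by 2, so div: 2*(6*x) = -96.
Step 2. [2*(6*x) = -96] 2·(inner) — divide through by 2, so div: 6*x = -48.
Step 3. [6*x = -48] leading coefficient 6: divide by 6 ⇒ div: x = -8.

Answer: x ∈ {-8}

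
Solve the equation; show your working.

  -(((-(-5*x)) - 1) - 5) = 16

Step 1. [-(((-(-5*x)) - 1) - 5) = 16] leading − — multiply by −1, so neg: ((-(-5*x)) - 1) - 5 = -16.
Step 2. [((-(-5*x)) - 1) - 5 = -16] peel the -5: add 5 from each side, so sub: (-(-5*x)) - 1 = -11.
Step 3. [(-(-5*x)) - 1 = -11] peel the -1: add 1 from each side, so sub: -(-5*x) = -10.
Step 4. [-(-5*x) = -10] flip signs both sides. So neg: -5*x = 10.
Step 5. [-5*x = 10] -5 out front; divide by -5, so div: x = -2.

Answer: x ∈ {-2}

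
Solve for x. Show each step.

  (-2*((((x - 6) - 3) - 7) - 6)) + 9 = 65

Step 1. [(-2*((((x - 6) - 3) - 7) - 6)) + 9 = 65] the outer +9 inverts by subtracting 9 ⇒ sub: -2*((((x - 6) - 3) - 7) - 6) = 56.
Step 2. [-2*((((x - 6) - 3) - 7) - 6) = 56] -2·(inner) — divide through by -2, so div: (((x - 6) - 3) - 7) - 6 = -28.
Step 3. [(((x - 6) - 3) - 7) - 6 = -28] -6 is outermost — add 6 both sides ⇒ sub: ((x - 6) - 3) - 7 = -22.
Step 4. [((x - 6) - 3) - 7 = -22] add 7: x sits inside (… - 7). So sub: (x - 6) - 3 = -15.
Step 5. [(x - 6) - 3 = -15] the outer -3 inverts by adding 3, so sub: x - 6 = -12.
Step 6. [x - 6 = -12] -6 is outermost — add 6 both sides ⇒ sub: x = -6.

Answer: x ∈ {-6}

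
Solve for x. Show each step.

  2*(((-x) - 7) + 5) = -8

Step 1. [2*(((-x) - 7) + 5) = -8] 2 out front; divide by 2, so div: ((-x) - 7) + 5 = -4.
Step 2. [((-x) - 7) + 5 = -4] the outer +5 inverts by subtracting 5, so sub: (-x) - 7 = -9.
Step 3. [(-x) - 7 = -9] the outer -7 inverts by adding 7. So sub: -x = -2.
Step 4. [-x = -2] flip signs both sides ⇒ neg: x = 2.

Answer: x ∈ {2}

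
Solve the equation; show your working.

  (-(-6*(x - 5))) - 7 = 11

Step 1. [(-(-6*(x - 5))) - 7 = 11] peel the -7: add 7 from each side. So sub: -(-6*(x - 5)) = 18.
Step 2. [-(-6*(x - 5)) = 18] LHS negated; negate both sides, so neg: -6*(x - 5) = -18.
Step 3. [-6*(x - 5) = -18] leading coefficient -6: divide by -6. So div: x - 5 = 3.
Step 4. [x - 5 = 3] -5 is outermost — add 5 both sides ⇒ sub: x = 8.

Answer: x ∈ {8}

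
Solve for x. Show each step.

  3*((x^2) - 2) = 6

Step 1. [3*((x^2) - 2) = 6] divide by the outer 3, so div: (x^2) - 2 = 2.
Step 2. [(x^2) - 2 = 2] 2 comes off first (add 2) ⇒ sub: x^2 = 4.
Step 3. [x^2 = 4] √ both sides: 4 ≥ 0 gives two branches ⇒ sqrt: x = 2 or -2.

Answer: x ∈ {-2, 2}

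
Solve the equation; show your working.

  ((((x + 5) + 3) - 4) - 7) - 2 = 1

Step 1. [((((x + 5) + 3) - 4) - 7) - 2 = 1] add 2: x sits inside (… - 2), so sub: (((x + 5) + 3) - 4) - 7 = 3.
Step 2. [(((x + 5) + 3) - 4) - 7 = 3] the outer -7 inverts by adding 7 ⇒ sub: ((x + 5) + 3) - 4 = 10.
Step 3. [((x + 5) + 3) - 4 = 10] peel the -4: add 4 from each side. So sub: (x + 5) + 3 = 14.
Step 4. [(x + 5) + 3 = 14] 3 comes off first (subtract 3) ⇒ sub: x + 5 = 11.
Step 5. [x + 5 = 11] subtract 5: x sits inside (… + 5). So sub: x = 6.

Answer: x ∈ {6}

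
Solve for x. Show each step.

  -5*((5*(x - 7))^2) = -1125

Step 1. [-5*((5*(x - 7))^2) = -1125] divide by the outer -5 ⇒ div: (5*(x - 7))^2 = 225.
Step 2. [(5*(x - 7))^2 = 225] LHS squared, RHS 225 ≥ 0: apply √ (±). So sqrt: 5*(x - 7) = 15 or -15.
Step 3. [5*(x - 7) = 15 or -15] leading coefficient 5: divide by 5, so div: x - 7 = 3 or -3.
Step 4. [x - 7 = 3 or -3] the outer -7 inverts by adding 7, so sub: x = 10 or 4.

Answer: x ∈ {4, 10}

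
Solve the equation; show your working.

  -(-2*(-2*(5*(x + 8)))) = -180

Step 1. [-(-2*(-2*(5*(x + 8)))) = -180] LHS negated; negate both sides ⇒ neg: -2*(-2*(5*(x + 8))) = 180.
Step 2. [-2*(-2*(5*(x + 8))) = 180] -2·(inner) — divide through by -2, so div: -2*(5*(x + 8)) = -90.
Step 3. [-2*(5*(x + 8)) = -90] leading coefficient -2: divide by -2 ⇒ div: 5*(x + 8) = 45.
Step 4. [5*(x + 8) = 45] 5·(inner) — divide through by 5, so div: x + 8 = 9.
Step 5. [x + 8 = 9] peel the +8: subtract 8 from each side, so sub: x = 1.

Answer: x ∈ {1}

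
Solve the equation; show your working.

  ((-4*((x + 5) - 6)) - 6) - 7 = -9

Step 1. [((-4*((x + 5) - 6)) - 6) - 7 = -9] add 7: x sits inside (… - 7) ⇒ sub: (-4*((x + 5) - 6)) - 6 = -2.
Step 2. [(-4*((x + 5) - 6)) - 6 = -2] add 6: x sits inside (… - 6) ⇒ sub: -4*((x + 5) - 6) = 4.
Step 3. [-4*((x + 5) - 6) = 4] leading coefficient -4: divide by -4, so div: (x + 5) - 6 = -1.
Step 4. [(x + 5) - 6 = -1] 6 comes off first (add 6) ⇒ sub: x + 5 = 5.
Step 5. [x + 5 = 5] 5 comes off first (subtract 5) ⇒ sub: x = 0.

Answer: x ∈ {0}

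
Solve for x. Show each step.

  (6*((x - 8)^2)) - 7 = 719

Step 1. [(6*((x - 8)^2)) - 7 = 719] 7 comes off first (add 7), so sub: 6*((x - 8)^2) = 726.
Step 2. [6*((x - 8)^2) = 726] 6·(inner) — divide through by 6. So div: (x - 8)^2 = 121.
Step 3. [(x - 8)^2 = 121] 121 ≥ 0, LHS is (·)² — take ±√ ⇒ sqrt: x - 8 = 11 or -11.
Step 4. [x - 8 = 11 or -11] the outer -8 inverts by adding 8 ⇒ sub: x = 19 or -3.

Answer: x ∈ {-3, 19}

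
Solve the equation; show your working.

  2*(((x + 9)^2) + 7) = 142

Step 1. [2*(((x + 9)^2) + 7) = 142] divide by the outer 2. So div: ((x + 9)^2) + 7 = 71.
Step 2. [((x + 9)^2) + 7 = 71] the outer +7 inverts by subtracting 7 ⇒ sub: (x + 9)^2 = 64.
Step 3. [(x + 9)^2 = 64] 64 ≥ 0, LHS is (·)² — take ±√ ⇒ sqrt: x + 9 = 8 or -8.
Step 4. [x + 9 = 8 or -8] +9 is outermost — subtract 9 both sides, so sub: x = -1 or -17.

Answer: x ∈ {-17, -1}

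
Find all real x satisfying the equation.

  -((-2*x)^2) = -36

Step 1. [-((-2*x)^2) = -36] leading − — multiply by −1. So neg: (-2*x)^2 = 36.
Step 2. [(-2*x)^2 = 36] √ both sides: 36 ≥ 0 gives two branches, so sqrt: -2*x = 6 or -6.
Step 3. [-2*x = 6 or -6] leading coefficient -2: divide by -2 ⇒ div: x = -3 or 3.

Answer: x ∈ {-3, 3}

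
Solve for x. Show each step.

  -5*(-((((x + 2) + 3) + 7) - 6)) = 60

Step 1. [-5*(-((((x + 2) + 3) + 7) - 6)) = 60] -5·(inner) — divide through by -5. So div: -((((x + 2) + 3) + 7) - 6) = -12.
Step 2. [-((((x + 2) + 3) + 7) - 6) = -12] LHS negated; negate both sides, so neg: (((x + 2) + 3) + 7) - 6 = 12.
Step 3. [(((x + 2) + 3) + 7) - 6 = 12] add 6: x sits inside (… - 6), so sub: ((x + 2) + 3) + 7 = 18.
Step 4. [((x + 2) + 3) + 7 = 18] the outer +7 inverts by subtracting 7 ⇒ sub: (x + 2) + 3 = 11.
Step 5. [(x + 2) + 3 = 11] peel the +3: subtract 3 from each side, so sub: x + 2 = 8.
Step 6. [x + 2 = 8] +2 is outermost — subtract 2 both sides. So sub: x = 6.

Answer: x ∈ {6}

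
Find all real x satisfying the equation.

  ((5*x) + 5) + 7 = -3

Step 1. [((5*x) + 5) + 7 = -3] the outer +7 inverts by subtracting 7. So sub: (5*x) + 5 = -10.
Step 2. [(5*x) + 5 = -10] subtract 5: x sits inside (… + 5), so sub: 5*x = -15.
Step 3. [5*x = -15] 5·(inner) — divide through by 5. So div: x = -3.

Answer: x ∈ {-3}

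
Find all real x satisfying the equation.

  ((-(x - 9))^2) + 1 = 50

Step 1. [((-(x - 9))^2) + 1 = 50] subtract 1: x sits inside (… + 1), so sub: (-(x - 9))^2 = 49.
Step 2. [(-(x - 9))^2 = 49] 49 ≥ 0, LHS is (·)² — take ±√ ⇒ sqrt: -(x - 9) = 7 or -7.
Step 3. [-(x - 9) = 7 or -7] flip signs both sides. So neg: x - 9 = -7 or 7.
Step 4. [x - 9 = -7 or 7] 9 comes off first (add 9), so sub: x = 2 or 16.

Answer: x ∈ {2, 16}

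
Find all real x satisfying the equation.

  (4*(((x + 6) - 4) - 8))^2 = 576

Step 1. [(4*(((x + 6) - 4) - 8))^2 = 576] LHS squared, RHS 576 ≥ 0: apply √ (±). So sqrt: 4*(((x + 6) - 4) - 8) = 24 or -24.
Step 2. [4*(((x + 6) - 4) - 8) = 24 or -24] 4 out front; divide by 4, so div: ((x + 6) - 4) - 8 = 6 or -6.
Step 3. [((x + 6) - 4) - 8 = 6 or -6] 8 comes off first (add 8). So sub: (x + 6) - 4 = 14 or 2.
Step 4. [(x + 6) - 4 = 14 or 2] -4 is outermost — add 4 both sides. So sub: x + 6 = 18 or 6.
Step 5. [x + 6 = 18 or 6] peel the +6: subtract 6 from each side ⇒ sub: x = 12 or 0.

Answer: x ∈ {0, 12}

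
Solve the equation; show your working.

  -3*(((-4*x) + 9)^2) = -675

Step 1. [-3*(((-4*x) + 9)^2) = -675] -3 out front; divide by -3. So div: ((-4*x) + 9)^2 = 225.
Step 2. [((-4*x) + 9)^2 = 225] 225 ≥ 0, LHS is (·)² — take ±√. So sqrt: (-4*x) + 9 = 15 or -15.
Step 3. [(-4*x) + 9 = 15 or -15] 9 comes off first (subtract 9) ⇒ sub: -4*x = 6 or -24.
Step 4. [-4*x = 6 or -24] LHS = -4·(…); ÷-4 both sides. So div: x = -3/2 or 6.

Answer: x ∈ {-3/2, 6}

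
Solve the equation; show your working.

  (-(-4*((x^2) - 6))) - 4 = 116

Step 1. [(-(-4*((x^2) - 6))) - 4 = 116] add 4: x sits inside (… - 4) ⇒ sub: -(-4*((x^2) - 6)) = 120.
Step 2. [-(-4*((x^2) - 6)) = 120] LHS negated; negate both sides ⇒ neg: -4*((x^2) - 6) = -120.
Step 3. [-4*((x^2) - 6) = -120] LHS = -4·(…); ÷-4 both sides, so div: (x^2) - 6 = 30.
Step 4. [(x^2) - 6 = 30] the outer -6 inverts by adding 6. So sub: x^2 = 36.
Step 5. [x^2 = 36] 36 ≥ 0, LHS is (·)² — take ±√ ⇒ sqrt: x = 6 or -6.

Answer: x ∈ {-6, 6}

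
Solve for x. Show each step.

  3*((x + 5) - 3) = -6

Step 1. [3*((x + 5) - 3) = -6] leading coefficient 3: divide by 3, so div: (x + 5) - 3 = -2.
Step 2. [(x + 5) - 3 = -2] 3 comes off first (add 3) ⇒ sub: x + 5 = 1.
Step 3. [x + 5 = 1] peel the +5: subtract 5 from each side ⇒ sub: x = -4.

Answer: x ∈ {-4}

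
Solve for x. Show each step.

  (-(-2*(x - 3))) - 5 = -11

Step 1. [(-(-2*(x - 3))) - 5 = -11] add 5: x sits inside (… - 5), so sub: -(-2*(x - 3)) = -6.
Step 2. [-(-2*(x - 3)) = -6] leading − — multiply by −1. So neg: -2*(x - 3) = 6.
Step 3. [-2*(x - 3) = 6] -2·(inner) — divide through by -2 ⇒ div: x - 3 = -3.
Step 4. [x - 3 = -3] peel the -3: add 3 from each side, so sub: x = 0.

Answer: x ∈ {0}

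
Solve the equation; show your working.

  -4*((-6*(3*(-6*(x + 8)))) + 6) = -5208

Step 1. [-4*((-6*(3*(-6*(x + 8)))) + 6) = -5208] -4·(inner) — divide through by -4, so div: (-6*(3*(-6*(x + 8)))) + 6 = 1302.
Step 2. [(-6*(3*(-6*(x + 8)))) + 6 = 1302] the outer +6 inverts by subtracting 6. So sub: -6*(3*(-6*(x + 8))) = 1296.
Step 3. [-6*(3*(-6*(x + 8))) = 1296] -6·(inner) — divide through by -6. So div: 3*(-6*(x + 8)) = -216.
Step 4. [3*(-6*(x + 8)) = -216] 3·(inner) — divide through by 3 ⇒ div: -6*(x + 8) = -72.
Step 5. [-6*(x + 8) = -72] -6 out front; divide by -6, so div: x + 8 = 12.
Step 6. [x + 8 = 12] 8 comes off first (subtract 8), so sub: x = 4.

Answer: x ∈ {4}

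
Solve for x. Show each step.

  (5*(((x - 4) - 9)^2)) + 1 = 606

Step 1. [(5*(((x - 4) - 9)^2)) + 1 = 606] peel the +1: subtract 1 from each side, so sub: 5*(((x - 4) - 9)^2) = 605.
Step 2. [5*(((x - 4) - 9)^2) = 605] LHS = 5·(…); ÷5 both sides. So div: ((x - 4) - 9)^2 = 121.
Step 3. [((x - 4) - 9)^2 = 121] LHS squared, RHS 121 ≥ 0: apply √ (±). So sqrt: (x - 4) - 9 = 11 or -11.
Step 4. [(x - 4) - 9 = 11 or -11] 9 comes off first (add 9) ⇒ sub: x - 4 = 20 or -2.
Step 5. [x - 4 = 20 or -2] the outer -4 inverts by adding 4. So sub: x = 24 or 2.

Answer: x ∈ {2, 24}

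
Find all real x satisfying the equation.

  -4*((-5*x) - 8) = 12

Step 1. [-4*((-5*x) - 8) = 12] divide by the outer -4. So div: (-5*x) - 8 = -3.
Step 2. [(-5*x) - 8 = -3] -8 is outermost — add 8 both sides ⇒ sub: -5*x = 5.
Step 3. [-5*x = 5] -5·(inner) — divide through by -5 ⇒ div: x = -1.

Answer: x ∈ {-1}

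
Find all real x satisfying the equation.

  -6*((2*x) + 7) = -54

Step 1. [-6*((2*x) + 7) = -54] -6·(inner) — divide through by -6 ⇒ div: (2*x) + 7 = 9.
Step 2. [(2*x) + 7 = 9] peel the +7: subtract 7 from each side. So sub: 2*x = 2.
Step 3. [2*x = 2] 2·(inner) — divide through by 2. So div: x = 1.

Answer: x ∈ {1}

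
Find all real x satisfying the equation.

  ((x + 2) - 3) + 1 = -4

Step 1. [((x + 2) - 3) + 1 = -4] +1 is outermost — subtract 1 both sides ⇒ sub: (x + 2) - 3 = -5.
Step 2. [(x + 2) - 3 = -5] peel the -3: add 3 from each side ⇒ sub: x + 2 = -2.
Step 3. [x + 2 = -2] 2 comes off first (subtract 2), so sub: x = -4.

Answer: x ∈ {-4}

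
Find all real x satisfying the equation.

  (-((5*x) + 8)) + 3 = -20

Step 1. [(-((5*x) + 8)) + 3 = -20] +3 is outermost — subtract 3 both sides ⇒ sub: -((5*x) + 8) = -23.
Step 2. [-((5*x) + 8) = -23] flip signs both sides ⇒ neg: (5*x) + 8 = 23.
Step 3. [(5*x) + 8 = 23] peel the +8: subtract 8 from each side. So sub: 5*x = 15.
Step 4. [5*x = 15] 5 out front; divide by 5. So div: x = 3.

Answer: x ∈ {3}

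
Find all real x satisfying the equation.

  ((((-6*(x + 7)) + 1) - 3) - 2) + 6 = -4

Step 1. [((((-6*(x + 7)) + 1) - 3) - 2) + 6 = -4] +6 is outermost — subtract 6 both sides, so sub: (((-6*(x + 7)) + 1) - 3) - 2 = -10.
Step 2. [(((-6*(x + 7)) + 1) - 3) - 2 = -10] -2 is outermost — add 2 both sides ⇒ sub: ((-6*(x + 7)) + 1) - 3 = -8.
Step 3. [((-6*(x + 7)) + 1) - 3 = -8] add 3: x sits inside (… - 3), so sub: (-6*(x + 7)) + 1 = -5.
Step 4. [(-6*(x + 7)) + 1 = -5] subtract 1: x sits inside (… + 1). So sub: -6*(x + 7) = -6.
Step 5. [-6*(x + 7) = -6] -6 out front; divide by -6. So div: x + 7 = 1.
Step 6. [x + 7 = 1] 7 comes off first (subtract 7). So sub: x = -6.

Answer: x ∈ {-6}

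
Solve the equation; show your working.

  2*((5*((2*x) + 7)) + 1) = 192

Step 1. [2*((5*((2*x) + 7)) + 1) = 192] 2·(inner) — divide through by 2. So div: (5*((2*x) + 7)) + 1 = 96.
Step 2. [(5*((2*x) + 7)) + 1 = 96] 1 comes off first (subtract 1). So sub: 5*((2*x) + 7) = 95.
Step 3. [5*((2*x) + 7) = 95] 5 out front; divide by 5 ⇒ div: (2*x) + 7 = 19.
Step 4. [(2*x) + 7 = 19] 7 comes off first (subtract 7). So sub: 2*x = 12.
Step 5. [2*x = 12] 2 out front; divide by 2, so div: x = 6.

Answer: x ∈ {6}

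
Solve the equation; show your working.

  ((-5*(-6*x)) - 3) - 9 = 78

Step 1. [((-5*(-6*x)) - 3) - 9 = 78] add 9: x sits inside (… - 9), so sub: (-5*(-6*x)) - 3 = 87.
Step 2. [(-5*(-6*x)) - 3 = 87] peel the -3: add 3 from each side ⇒ sub: -5*(-6*x) = 90.
Step 3. [-5*(-6*x) = 90] LHS = -5·(…); ÷-5 both sides ⇒ div: -6*x = -18.
Step 4. [-6*x = -18] leading coefficient -6: divide by -6 ⇒ div: x = 3.

Answer: x ∈ {3}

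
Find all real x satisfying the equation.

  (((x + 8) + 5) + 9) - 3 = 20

Step 1. [(((x + 8) + 5) + 9) - 3 = 20] -3 is outermost — add 3 both sides ⇒ sub: ((x + 8) + 5) + 9 = 23.
Step 2. [((x + 8) + 5) + 9 = 23] the outer +9 inverts by subtracting 9. So sub: (x + 8) + 5 = 14.
Step 3. [(x + 8) + 5 = 14] 5 comes off first (subtract 5), so sub: x + 8 = 9.
Step 4. [x + 8 = 9] peel the +8: subtract 8 from each side. So sub: x = 1.

Answer: x ∈ {1}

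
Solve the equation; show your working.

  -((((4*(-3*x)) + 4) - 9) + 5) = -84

Step 1. [-((((4*(-3*x)) + 4) - 9) + 5) = -84] LHS negated; negate both sides. So neg: (((4*(-3*x)) + 4) - 9) + 5 = 84.
Step 2. [(((4*(-3*x)) + 4) - 9) + 5 = 84] +5 is outermost — subtract 5 both sides ⇒ sub: ((4*(-3*x)) + 4) - 9 = 79.
Step 3. [((4*(-3*x)) + 4) - 9 = 79] peel the -9: add 9 from each side ⇒ sub: (4*(-3*x)) + 4 = 88.
Step 4. [(4*(-3*x)) + 4 = 88] +4 is outermost — subtract 4 both sides ⇒ sub: 4*(-3*x) = 84.
Step 5. [4*(-3*x) = 84] LHS = 4·(…); ÷4 both sides, so div: -3*x = 21.
Step 6. [-3*x = 21] LHS = -3·(…); ÷-3 both sides, so div: x = -7.

Answer: x ∈ {-7}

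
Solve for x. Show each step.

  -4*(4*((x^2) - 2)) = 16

Step 1. [-4*(4*((x^2) - 2)) = 16] LHS = -4·(…); ÷-4 both sides. So div: 4*((x^2) - 2) = -4.
Step 2. [4*((x^2) - 2) = -4] 4 out front; divide by 4, so div: (x^2) - 2 = -1.
Step 3. [(x^2) - 2 = -1] 2 comes off first (add 2), so sub: x^2 = 1.
Step 4. [x^2 = 1] √ both sides: 1 ≥ 0 gives two branches ⇒ sqrt: x = 1 or -1.

Answer: x ∈ {-1, 1}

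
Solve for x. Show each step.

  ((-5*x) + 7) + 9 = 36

Step 1. [((-5*x) + 7) + 9 = 36] +9 is outermost — subtract 9 both sides ⇒ sub: (-5*x) + 7 = 27.
Step 2. [(-5*x) + 7 = 27] +7 is outermost — subtract 7 both sides, so sub: -5*x = 20.
Step 3. [-5*x = 20] divide by the outer -5, so div: x = -4.

Answer: x ∈ {-4}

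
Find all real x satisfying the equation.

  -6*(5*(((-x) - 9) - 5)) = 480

Step 1. [-6*(5*(((-x) - 9) - 5)) = 480] -6 out front; divide by -6, so div: 5*(((-x) - 9) - 5) = -80.
Step 2. [5*(((-x) - 9) - 5) = -80] 5·(inner) — divide through by 5, so div: ((-x) - 9) - 5 = -16.
Step 3. [((-x) - 9) - 5 = -16] 5 comes off first (add 5). So sub: (-x) - 9 = -11.
Step 4. [(-x) - 9 = -11] peel the -9: add 9 from each side, so sub: -x = -2.
Step 5. [-x = -2] flip signs both sides. So neg: x = 2.

Answer: x ∈ {2}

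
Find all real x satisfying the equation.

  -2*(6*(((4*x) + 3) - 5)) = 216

Step 1. [-2*(6*(((4*x) + 3) - 5)) = 216] -2·(inner) — divide through by -2. So div: 6*(((4*x) + 3) - 5) = -108.
Step 2. [6*(((4*x) + 3) - 5) = -108] leading coefficient 6: divide by 6, so div: ((4*x) + 3) - 5 = -18.
Step 3. [((4*x) + 3) - 5 = -18] 5 comes off first (add 5). So sub: (4*x) + 3 = -13.
Step 4. [(4*x) + 3 = -13] peel the +3: subtract 3 from each side. So sub: 4*x = -16.
Step 5. [4*x = -16] divide by the outer 4, so div: x = -4.

Answer: x ∈ {-4}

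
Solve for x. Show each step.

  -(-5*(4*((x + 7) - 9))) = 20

Step 1. [-(-5*(4*((x + 7) - 9))) = 20] leading − — multiply by −1, so neg: -5*(4*((x + 7) - 9)) = -20.
Step 2. [-5*(4*((x + 7) - 9)) = -20] LHS = -5·(…); ÷-5 both sides ⇒ div: 4*((x + 7) - 9) = 4.
Step 3. [4*((x + 7) - 9) = 4] 4·(inner) — divide through by 4 ⇒ div: (x + 7) - 9 = 1.
Step 4. [(x + 7) - 9 = 1] peel the -9: add 9 from each side. So sub: x + 7 = 10.
Step 5. [x + 7 = 10] subtract 7: x sits inside (… + 7), so sub: x = 3.

Answer: x ∈ {3}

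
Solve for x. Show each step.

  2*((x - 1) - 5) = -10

Step 1. [2*((x - 1) - 5) = -10] divide by the outer 2. So div: (x - 1) - 5 = -5.
Step 2. [(x - 1) - 5 = -5] -5 is outermost — add 5 both sides. So sub: x - 1 = 0.
Step 3. [x - 1 = 0] the outer -1 inverts by adding 1. So sub: x = 1.

Answer: x ∈ {1}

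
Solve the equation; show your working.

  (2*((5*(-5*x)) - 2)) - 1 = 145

Step 1. [(2*((5*(-5*x)) - 2)) - 1 = 145] peel the -1: add 1 from each side ⇒ sub: 2*((5*(-5*x)) - 2) = 146.
Step 2. [2*((5*(-5*x)) - 2) = 146] 2·(inner) — divide through by 2 ⇒ div: (5*(-5*x)) - 2 = 73.
Step 3. [(5*(-5*x)) - 2 = 73] 2 comes off first (add 2) ⇒ sub: 5*(-5*x) = 75.
Step 4. [5*(-5*x) = 75] divide by the outer 5. So div: -5*x = 15.
Step 5. [-5*x = 15] leading coefficient -5: divide by -5, so div: x = -3.

Answer: x ∈ {-3}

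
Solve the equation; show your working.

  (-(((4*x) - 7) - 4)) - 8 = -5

Step 1. [(-(((4*x) - 7) - 4)) - 8 = -5] the outer -8 inverts by adding 8, so sub: -(((4*x) - 7) - 4) = 3.
Step 2. [-(((4*x) - 7) - 4) = 3] flip signs both sides ⇒ neg: ((4*x) - 7) - 4 = -3.
Step 3. [((4*x) - 7) - 4 = -3] add 4: x sits inside (… - 4), so sub: (4*x) - 7 = 1.
Step 4. [(4*x) - 7 = 1] add 7: x sits inside (… - 7). So sub: 4*x = 8.
Step 5. [4*x = 8] leading coefficient 4: divide by 4, so div: x = 2.

Answer: x ∈ {2}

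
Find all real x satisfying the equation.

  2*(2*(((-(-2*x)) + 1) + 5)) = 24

Step 1. [2*(2*(((-(-2*x)) + 1) + 5)) = 24] leading coefficient 2: divide by 2, so div: 2*(((-(-2*x)) + 1) + 5) = 12.
Step 2. [2*(((-(-2*x)) + 1) + 5) = 12] leading coefficient 2: divide by 2. So div: ((-(-2*x)) + 1) + 5 = 6.
Step 3. [((-(-2*x)) + 1) + 5 = 6] 5 comes off first (subtract 5) ⇒ sub: (-(-2*x)) + 1 = 1.
Step 4. [(-(-2*x)) + 1 = 1] the outer +1 inverts by subtracting 1 ⇒ sub: -(-2*x) = 0.
Step 5. [-(-2*x) = 0] flip signs both sides. So neg: -2*x = 0.
Step 6. [-2*x = 0] -2 out front; divide by -2. So div: x = 0.

Answer: x ∈ {0}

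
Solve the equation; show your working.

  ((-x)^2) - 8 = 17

Step 1. [((-x)^2) - 8 = 17] peel the -8: add 8 from each side, so sub: (-x)^2 = 25.
Step 2. [(-x)^2 = 25] 25 ≥ 0, LHS is (·)² — take ±√. So sqrt: -x = 5 or -5.
Step 3. [-x = 5 or -5] leading − — multiply by −1. So neg: x = -5 or 5.

Answer: x ∈ {-5, 5}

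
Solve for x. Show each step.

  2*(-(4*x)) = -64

Step 1. [2*(-(4*x)) = -64] leading coefficient 2: divide by 2, so div: -(4*x) = -32.
Step 2. [-(4*x) = -32] LHS negated; negate both sides. So neg: 4*x = 32.
Step 3. [4*x = 32] divide by the outer 4. So div: x = 8.

Answer: x ∈ {8}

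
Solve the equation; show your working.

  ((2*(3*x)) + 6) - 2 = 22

Step 1. [((2*(3*x)) + 6) - 2 = 22] peel the -2: add 2 from each side, so sub: (2*(3*x)) + 6 = 24.
Step 2. [(2*(3*x)) + 6 = 24] common factor 2 (LHS and 24) — divide through ⇒ factor: (3*x) + 3 = 12.
Step 3. [(3*x) + 3 = 12] +3 is outermost — subtract 3 both sides ⇒ sub: 3*x = 9.
Step 4. [3*x = 9] leading coefficient 3: divide by 3. So div: x = 3.

Answer: x ∈ {3}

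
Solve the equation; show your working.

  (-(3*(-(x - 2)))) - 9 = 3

Step 1. [(-(3*(-(x - 2)))) - 9 = 3] add 9: x sits inside (… - 9) ⇒ sub: -(3*(-(x - 2))) = 12.
Step 2. [-(3*(-(x - 2))) = 12] flip signs both sides, so neg: 3*(-(x - 2)) = -12.
Step 3. [3*(-(x - 2)) = -12] LHS = 3·(…); ÷3 both sides. So div: -(x - 2) = -4.
Step 4. [-(x - 2) = -4] leading − — multiply by −1 ⇒ neg: x - 2 = 4.
Step 5. [x - 2 = 4] -2 is outermost — add 2 both sides, so sub: x = 6.

Answer: x ∈ {6}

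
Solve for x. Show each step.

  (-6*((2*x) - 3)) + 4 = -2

Step 1. [(-6*((2*x) - 3)) + 4 = -2] +4 is outermost — subtract 4 both sides, so sub: -6*((2*x) - 3) = -6.
Step 2. [-6*((2*x) - 3) = -6] -6 out front; divide by -6 ⇒ div: (2*x) - 3 = 1.
Step 3. [(2*x) - 3 = 1] add 3: x sits inside (… - 3) ⇒ sub: 2*x = 4.
Step 4. [2*x = 4] 2·(inner) — divide through by 2. So div: x = 2.

Answer: x ∈ {2}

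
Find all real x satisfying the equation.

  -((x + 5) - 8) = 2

Step 1. [-((x + 5) - 8) = 2] leading − — multiply by −1, so neg: (x + 5) - 8 = -2.
Step 2. [(x + 5) - 8 = -2] add 8: x sits inside (… - 8), so sub: x + 5 = 6.
Step 3. [x + 5 = 6] the outer +5 inverts by subtracting 5 ⇒ sub: x = 1.

Answer: x ∈ {1}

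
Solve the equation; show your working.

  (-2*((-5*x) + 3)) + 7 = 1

Step 1. [(-2*((-5*x) + 3)) + 7 = 1] peel the +7: subtract 7 from each side ⇒ sub: -2*((-5*x) + 3) = -6.
Step 2. [-2*((-5*x) + 3) = -6] leading coefficient -2: divide by -2 ⇒ div: (-5*x) + 3 = 3.
Step 3. [(-5*x) + 3 = 3] 3 comes off first (subtract 3). So sub: -5*x = 0.
Step 4. [-5*x = 0] leading coefficient -5: divide by -5 ⇒ div: x = 0.

Answer: x ∈ {0}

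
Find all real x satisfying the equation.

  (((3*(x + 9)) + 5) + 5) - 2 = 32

Step 1. [(((3*(x + 9)) + 5) + 5) - 2 = 32] -2 is outermost — add 2 both sides. So sub: ((3*(x + 9)) + 5) + 5 = 34.
Step 2. [((3*(x + 9)) + 5) + 5 = 34] peel the +5: subtract 5 from each side, so sub: (3*(x + 9)) + 5 = 29.
Step 3. [(3*(x + 9)) + 5 = 29] 5 comes off first (subtract 5) ⇒ sub: 3*(x + 9) = 24.
Step 4. [3*(x + 9) = 24] leading coefficient 3: divide by 3, so div: x + 9 = 8.
Step 5. [x + 9 = 8] the outer +9 inverts by subtracting 9, so sub: x = -1.

Answer: x ∈ {-1}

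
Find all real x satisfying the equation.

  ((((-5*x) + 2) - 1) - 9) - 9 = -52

Step 1. [((((-5*x) + 2) - 1) - 9) - 9 = -52] peel the -9: add 9 from each side ⇒ sub: (((-5*x) + 2) - 1) - 9 = -43.
Step 2. [(((-5*x) + 2) - 1) - 9 = -43] -9 is outermost — add 9 both sides ⇒ sub: ((-5*x) + 2) - 1 = -34.
Step 3. [((-5*x) + 2) - 1 = -34] 1 comes off first (add 1). So sub: (-5*x) + 2 = -33.
Step 4. [(-5*x) + 2 = -33] peel the +2: subtract 2 from each side ⇒ sub: -5*x = -35.
Step 5. [-5*x = -35] LHS = -5·(…); ÷-5 both sides, so div: x = 7.

Answer: x ∈ {7}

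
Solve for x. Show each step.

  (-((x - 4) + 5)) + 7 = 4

Step 1. [(-((x - 4) + 5)) + 7 = 4] peel the +7: subtract 7 from each side ⇒ sub: -((x - 4) + 5) = -3.
Step 2. [-((x - 4) + 5) = -3] leading − — multiply by −1. So neg: (x - 4) + 5 = 3.
Step 3. [(x - 4) + 5 = 3] +5 is outermost — subtract 5 both sides ⇒ sub: x - 4 = -2.
Step 4. [x - 4 = -2] peel the -4: add 4 from each side, so sub: x = 2.

Answer: x ∈ {2}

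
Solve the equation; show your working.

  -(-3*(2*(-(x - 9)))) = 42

Step 1. [-(-3*(2*(-(x - 9)))) = 42] flip signs both sides. So neg: -3*(2*(-(x - 9))) = -42.
Step 2. [-3*(2*(-(x - 9))) = -42] -3 out front; divide by -3. So div: 2*(-(x - 9)) = 14.
Step 3. [2*(-(x - 9)) = 14] 2·(inner) — divide through by 2. So div: -(x - 9) = 7.
Step 4. [-(x - 9) = 7] flip signs both sides, so neg: x - 9 = -7.
Step 5. [x - 9 = -7] the outer -9 inverts by adding 9, so sub: x = 2.

Answer: x ∈ {2}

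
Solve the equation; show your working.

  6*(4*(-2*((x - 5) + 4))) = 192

Step 1. [6*(4*(-2*((x - 5) + 4))) = 192] 6 out front; divide by 6. So div: 4*(-2*((x - 5) + 4)) = 32.
Step 2. [4*(-2*((x - 5) + 4)) = 32] divide by the outer 4 ⇒ div: -2*((x - 5) + 4) = 8.
Step 3. [-2*((x - 5) + 4) = 8] -2 out front; divide by -2 ⇒ div: (x - 5) + 4 = -4.
Step 4. [(x - 5) + 4 = -4] peel the +4: subtract 4 from each side. So sub: x - 5 = -8.
Step 5. [x - 5 = -8] the outer -5 inverts by adding 5, so sub: x = -3.

Answer: x ∈ {-3}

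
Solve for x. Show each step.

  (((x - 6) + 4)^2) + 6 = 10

Step 1. [(((x - 6) + 4)^2) + 6 = 10] 6 comes off first (subtract 6). So sub: ((x - 6) + 4)^2 = 4.
Step 2. [((x - 6) + 4)^2 = 4] LHS squared, RHS 4 ≥ 0: apply √ (±), so sqrt: (x - 6) + 4 = 2 or -2.
Step 3. [(x - 6) + 4 = 2 or -2] 4 comes off first (subtract 4) ⇒ sub: x - 6 = -2 or -6.
Step 4. [x - 6 = -2 or -6] the outer -6 inverts by adding 6. So sub: x = 4 or 0.

Answer: x ∈ {0, 4}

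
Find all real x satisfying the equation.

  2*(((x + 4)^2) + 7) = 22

Step 1. [2*(((x + 4)^2) + 7) = 22] divide by the outer 2. So div: ((x + 4)^2) + 7 = 11.
Step 2. [((x + 4)^2) + 7 = 11] the outer +7 inverts by subtracting 7, so sub: (x + 4)^2 = 4.
Step 3. [(x + 4)^2 = 4] 4 ≥ 0, LHS is (·)² — take ±√, so sqrt: x + 4 = 2 or -2.
Step 4. [x + 4 = 2 or -2] +4 is outermost — subtract 4 both sides. So sub: x = -2 or -6.

Answer: x ∈ {-6, -2}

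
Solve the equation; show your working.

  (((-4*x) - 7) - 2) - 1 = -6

Step 1. [(((-4*x) - 7) - 2) - 1 = -6] peel the -1: add 1 from each side. So sub: ((-4*x) - 7) - 2 = -5.
Step 2. [((-4*x) - 7) - 2 = -5] add 2: x sits inside (… - 2) ⇒ sub: (-4*x) - 7 = -3.
Step 3. [(-4*x) - 7 = -3] 7 comes off first (add 7), so sub: -4*x = 4.
Step 4. [-4*x = 4] divide by the outer -4 ⇒ div: x = -1.

Answer: x ∈ {-1}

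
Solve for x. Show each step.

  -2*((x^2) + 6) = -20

Step 1. [-2*((x^2) + 6) = -20] divide by the outer -2. So div: (x^2) + 6 = 10.
Step 2. [(x^2) + 6 = 10] peel the +6: subtract 6 from each side. So sub: x^2 = 4.
Step 3. [x^2 = 4] √ both sides: 4 ≥ 0 gives two branches ⇒ sqrt: x = 2 or -2.

Answer: x ∈ {-2, 2}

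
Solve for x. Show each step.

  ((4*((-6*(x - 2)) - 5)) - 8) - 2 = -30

Step 1. [((4*((-6*(x - 2)) - 5)) - 8) - 2 = -30] -2 is outermost — add 2 both sides. So sub: (4*((-6*(x - 2)) - 5)) - 8 = -28.
Step 2. [(4*((-6*(x - 2)) - 5)) - 8 = -28] add 8: x sits inside (… - 8) ⇒ sub: 4*((-6*(x - 2)) - 5) = -20.
Step 3. [4*((-6*(x - 2)) - 5) = -20] divide by the outer 4 ⇒ div: (-6*(x - 2)) - 5 = -5.
Step 4. [(-6*(x - 2)) - 5 = -5] peel the -5: add 5 from each side, so sub: -6*(x - 2) = 0.
Step 5. [-6*(x - 2) = 0] leading coefficient -6: divide by -6. So div: x - 2 = 0.
Step 6. [x - 2 = 0] 2 comes off first (add 2) ⇒ sub: x = 2.

Answer: x ∈ {2}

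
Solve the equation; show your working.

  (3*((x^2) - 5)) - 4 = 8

Step 1. [(3*((x^2) - 5)) - 4 = 8] 4 comes off first (add 4), so sub: 3*((x^2) - 5) = 12.
Step 2. [3*((x^2) - 5) = 12] LHS = 3·(…); ÷3 both sides, so div: (x^2) - 5 = 4.
Step 3. [(x^2) - 5 = 4] 5 comes off first (add 5), so sub: x^2 = 9.
Step 4. [x^2 = 9] LHS squared, RHS 9 ≥ 0: apply √ (±). So sqrt: x = 3 or -3.

Answer: x ∈ {-3, 3}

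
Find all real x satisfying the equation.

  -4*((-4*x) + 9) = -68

Step 1. [-4*((-4*x) + 9) = -68] -4·(inner) — divide through by -4. So div: (-4*x) + 9 = 17.
Step 2. [(-4*x) + 9 = 17] +9 is outermost — subtract 9 both sides. So sub: -4*x = 8.
Step 3. [-4*x = 8] -4 out front; divide by -4. So div: x = -2.

Answer: x ∈ {-2}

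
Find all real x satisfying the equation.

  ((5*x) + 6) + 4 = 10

Step 1. [((5*x) + 6) + 4 = 10] +4 is outermost — subtract 4 both sides, so sub: (5*x) + 6 = 6.
Step 2. [(5*x) + 6 = 6] the outer +6 inverts by subtracting 6 ⇒ sub: 5*x = 0.
Step 3. [5*x = 0] 5·(inner) — divide through by 5 ⇒ div: x = 0.

Answer: x ∈ {0}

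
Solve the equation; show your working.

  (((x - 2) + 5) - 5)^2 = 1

Step 1. [(((x - 2) + 5) - 5)^2 = 1] 1 ≥ 0, LHS is (·)² — take ±√ ⇒ sqrt: ((x - 2) + 5) - 5 = 1 or -1.
Step 2. [((x - 2) + 5) - 5 = 1 or -1] -5 is outermost — add 5 both sides ⇒ sub: (x - 2) + 5 = 6 or 4.
Step 3. [(x - 2) + 5 = 6 or 4] subtract 5: x sits inside (… + 5) ⇒ sub: x - 2 = 1 or -1.
Step 4. [x - 2 = 1 or -1] peel the -2: add 2 from each side, so sub: x = 3 or 1.

Answer: x ∈ {1, 3}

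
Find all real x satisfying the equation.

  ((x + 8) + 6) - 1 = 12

Step 1. [((x + 8) + 6) - 1 = 12] add 1: x sits inside (… - 1) ⇒ sub: (x + 8) + 6 = 13.
Step 2. [(x + 8) + 6 = 13] +6 is outermost — subtract 6 both sides. So sub: x + 8 = 7.
Step 3. [x + 8 = 7] subtract 8: x sits inside (… + 8). So sub: x = -1.

Answer: x ∈ {-1}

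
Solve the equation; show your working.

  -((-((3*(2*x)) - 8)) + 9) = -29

Step 1. [-((-((3*(2*x)) - 8)) + 9) = -29] LHS negated; negate both sides, so neg: (-((3*(2*x)) - 8)) + 9 = 29.
Step 2. [(-((3*(2*x)) - 8)) + 9 = 29] the outer +9 inverts by subtracting 9. So sub: -((3*(2*x)) - 8) = 20.
Step 3. [-((3*(2*x)) - 8) = 20] flip signs both sides. So neg: (3*(2*x)) - 8 = -20.
Step 4. [(3*(2*x)) - 8 = -20] peel the -8: add 8 from each side. So sub: 3*(2*x) = -12.
Step 5. [3*(2*x) = -12] leading coefficient 3: divide by 3. So div: 2*x = -4.
Step 6. [2*x = -4] 2 out front; divide by 2, so div: x = -2.

Answer: x ∈ {-2}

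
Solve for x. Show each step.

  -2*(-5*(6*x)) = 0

Step 1. [-2*(-5*(6*x)) = 0] -2·(inner) — divide through by -2. So div: -5*(6*x) = 0.
Step 2. [-5*(6*x) = 0] -5·(inner) — divide through by -5 ⇒ div: 6*x = 0.
Step 3. [6*x = 0] divide by the outer 6 ⇒ div: x = 0.

Answer: x ∈ {0}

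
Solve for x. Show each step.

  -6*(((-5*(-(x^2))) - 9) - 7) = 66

Step 1. [-6*(((-5*(-(x^2))) - 9) - 7) = 66] leading coefficient -6: divide by -6 ⇒ div: ((-5*(-(x^2))) - 9) - 7 = -11.
Step 2. [((-5*(-(x^2))) - 9) - 7 = -11] 7 comes off first (add 7) ⇒ sub: (-5*(-(x^2))) - 9 = -4.
Step 3. [(-5*(-(x^2))) - 9 = -4] peel the -9: add 9 from each side. So sub: -5*(-(x^2)) = 5.
Step 4. [-5*(-(x^2)) = 5] -5·(inner) — divide through by -5. So div: -(x^2) = -1.
Step 5. [-(x^2) = -1] leading − — multiply by −1 ⇒ neg: x^2 = 1.
Step 6. [x^2 = 1] √ both sides: 1 ≥ 0 gives two branches. So sqrt: x = 1 or -1.

Answer: x ∈ {-1, 1}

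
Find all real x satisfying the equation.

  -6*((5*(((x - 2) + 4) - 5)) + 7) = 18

Step 1. [-6*((5*(((x - 2) + 4) - 5)) + 7) = 18] -6 out front; divide by -6 ⇒ div: (5*(((x - 2) + 4) - 5)) + 7 = -3.
Step 2. [(5*(((x - 2) + 4) - 5)) + 7 = -3] peel the +7: subtract 7 from each side. So sub: 5*(((x - 2) + 4) - 5) = -10.
Step 3. [5*(((x - 2) + 4) - 5) = -10] divide by the outer 5, so div: ((x - 2) + 4) - 5 = -2.
Step 4. [((x - 2) + 4) - 5 = -2] -5 is outermost — add 5 both sides ⇒ sub: (x - 2) + 4 = 3.
Step 5. [(x - 2) + 4 = 3] peel the +4: subtract 4 from each side ⇒ sub: x - 2 = -1.
Step 6. [x - 2 = -1] the outer -2 inverts by adding 2, so sub: x = 1.

Answer: x ∈ {1}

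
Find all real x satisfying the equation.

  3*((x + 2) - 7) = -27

Step 1. [3*((x + 2) - 7) = -27] leading coefficient 3: divide by 3, so div: (x + 2) - 7 = -9.
Step 2. [(x + 2) - 7 = -9] the outer -7 inverts by adding 7. So sub: x + 2 = -2.
Step 3. [x + 2 = -2] 2 comes off first (subtract 2), so sub: x = -4.

Answer: x ∈ {-4}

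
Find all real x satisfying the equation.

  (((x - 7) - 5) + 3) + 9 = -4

Step 1. [(((x - 7) - 5) + 3) + 9 = -4] 9 comes off first (subtract 9), so sub: ((x - 7) - 5) + 3 = -13.
Step 2. [((x - 7) - 5) + 3 = -13] the outer +3 inverts by subtracting 3 ⇒ sub: (x - 7) - 5 = -16.
Step 3. [(x - 7) - 5 = -16] 5 comes off first (add 5). So sub: x - 7 = -11.
Step 4. [x - 7 = -11] peel the -7: add 7 from each side, so sub: x = -4.

Answer: x ∈ {-4}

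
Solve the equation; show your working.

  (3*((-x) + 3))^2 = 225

Step 1. [(3*((-x) + 3))^2 = 225] 225 ≥ 0, LHS is (·)² — take ±√, so sqrt: 3*((-x) + 3) = 15 or -15.
Step 2. [3*((-x) + 3) = 15 or -15] leading coefficient 3: divide by 3, so div: (-x) + 3 = 5 or -5.
Step 3. [(-x) + 3 = 5 or -5] 3 comes off first (subtract 3) ⇒ sub: -x = 2 or -8.
Step 4. [-x = 2 or -8] flip signs both sides. So neg: x = -2 or 8.

Answer: x ∈ {-2, 8}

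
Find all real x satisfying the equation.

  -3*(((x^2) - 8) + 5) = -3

Step 1. [-3*(((x^2) - 8) + 5) = -3] divide by the outer -3, so div: ((x^2) - 8) + 5 = 1.
Step 2. [((x^2) - 8) + 5 = 1] +5 is outermost — subtract 5 both sides, so sub: (x^2) - 8 = -4.
Step 3. [(x^2) - 8 = -4] add 8: x sits inside (… - 8), so sub: x^2 = 4.
Step 4. [x^2 = 4] √ both sides: 4 ≥ 0 gives two branches. So sqrt: x = 2 or -2.

Answer: x ∈ {-2, 2}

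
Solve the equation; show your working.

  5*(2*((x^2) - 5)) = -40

Step 1. [5*(2*((x^2) - 5)) = -40] divide by the outer 5 ⇒ div: 2*((x^2) - 5) = -8.
Step 2. [2*((x^2) - 5) = -8] 2 out front; divide by 2, so div: (x^2) - 5 = -4.
Step 3. [(x^2) - 5 = -4] peel the -5: add 5 from each side, so sub: x^2 = 1.
Step 4. [x^2 = 1] √ both sides: 1 ≥ 0 gives two branches. So sqrt: x = 1 or -1.

Answer: x ∈ {-1, 1}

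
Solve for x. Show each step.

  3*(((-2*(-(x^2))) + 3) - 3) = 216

Step 1. [3*(((-2*(-(x^2))) + 3) - 3) = 216] 3·(inner) — divide through by 3. So div: ((-2*(-(x^2))) + 3) - 3 = 72.
Step 2. [((-2*(-(x^2))) + 3) - 3 = 72] add 3: x sits inside (… - 3) ⇒ sub: (-2*(-(x^2))) + 3 = 75.
Step 3. [(-2*(-(x^2))) + 3 = 75] subtract 3: x sits inside (… + 3) ⇒ sub: -2*(-(x^2)) = 72.
Step 4. [-2*(-(x^2)) = 72] leading coefficient -2: divide by -2, so div: -(x^2) = -36.
Step 5. [-(x^2) = -36] flip signs both sides. So neg: x^2 = 36.
Step 6. [x^2 = 36] 36 ≥ 0, LHS is (·)² — take ±√, so sqrt: x = 6 or -6.

Answer: x ∈ {-6, 6}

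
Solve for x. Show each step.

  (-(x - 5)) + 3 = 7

Step 1. [(-(x - 5)) + 3 = 7] peel the +3: subtract 3 from each side. So sub: -(x - 5) = 4.
Step 2. [-(x - 5) = 4] flip signs both sides, so neg: x - 5 = -4.
Step 3. [x - 5 = -4] peel the -5: add 5 from each side, so sub: x = 1.

Answer: x ∈ {1}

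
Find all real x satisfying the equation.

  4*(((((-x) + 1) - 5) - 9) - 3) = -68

Step 1. [4*(((((-x) + 1) - 5) - 9) - 3) = -68] 4 out front; divide by 4, so div: ((((-x) + 1) - 5) - 9) - 3 = -17.
Step 2. [((((-x) + 1) - 5) - 9) - 3 = -17] the outer -3 inverts by adding 3 ⇒ sub: (((-x) + 1) - 5) - 9 = -14.
Step 3. [(((-x) + 1) - 5) - 9 = -14] -9 is outermost — add 9 both sides. So sub: ((-x) + 1) - 5 = -5.
Step 4. [((-x) + 1) - 5 = -5] peel the -5: add 5 from each side. So sub: (-x) + 1 = 0.
Step 5. [(-x) + 1 = 0] subtract 1: x sits inside (… + 1). So sub: -x = -1.
Step 6. [-x = -1] flip signs both sides, so neg: x = 1.

Answer: x ∈ {1}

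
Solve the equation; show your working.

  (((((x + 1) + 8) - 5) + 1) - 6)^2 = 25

Step 1. [(((((x + 1) + 8) - 5) + 1) - 6)^2 = 25] LHS squared, RHS 25 ≥ 0: apply √ (±). So sqrt: ((((x + 1) + 8) - 5) + 1) - 6 = 5 or -5.
Step 2. [((((x + 1) + 8) - 5) + 1) - 6 = 5 or -5] add 6: x sits inside (… - 6) ⇒ sub: (((x + 1) + 8) - 5) + 1 = 11 or 1.
Step 3. [(((x + 1) + 8) - 5) + 1 = 11 or 1] +1 is outermost — subtract 1 both sides ⇒ sub: ((x + 1) + 8) - 5 = 10 or 0.
Step 4. [((x + 1) + 8) - 5 = 10 or 0] peel the -5: add 5 from each side ⇒ sub: (x + 1) + 8 = 15 or 5.
Step 5. [(x + 1) + 8 = 15 or 5] peel the +8: subtract 8 from each side ⇒ sub: x + 1 = 7 or -3.
Step 6. [x + 1 = 7 or -3] the outer +1 inverts by subtracting 1 ⇒ sub: x = 6 or -4.

Answer: x ∈ {-4, 6}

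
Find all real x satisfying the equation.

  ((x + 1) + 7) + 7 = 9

Step 1. [((x + 1) + 7) + 7 = 9] subtract 7: x sits inside (… + 7). So sub: (x + 1) + 7 = 2.
Step 2. [(x + 1) + 7 = 2] subtract 7: x sits inside (… + 7), so sub: x + 1 = -5.
Step 3. [x + 1 = -5] the outer +1 inverts by subtracting 1. So sub: x = -6.

Answer: x ∈ {-6}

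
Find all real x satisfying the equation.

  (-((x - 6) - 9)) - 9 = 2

Step 1. [(-((x - 6) - 9)) - 9 = 2] peel the -9: add 9 from each side, so sub: -((x - 6) - 9) = 11.
Step 2. [-((x - 6) - 9) = 11] flip signs both sides, so neg: (x - 6) - 9 = -11.
Step 3. [(x - 6) - 9 = -11] -9 is outermost — add 9 both sides, so sub: x - 6 = -2.
Step 4. [x - 6 = -2] the outer -6 inverts by adding 6, so sub: x = 4.

Answer: x ∈ {4}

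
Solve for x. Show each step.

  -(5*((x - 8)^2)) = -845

Step 1. [-(5*((x - 8)^2)) = -845] leading − — multiply by −1. So neg: 5*((x - 8)^2) = 845.
Step 2. [5*((x - 8)^2) = 845] LHS = 5·(…); ÷5 both sides ⇒ div: (x - 8)^2 = 169.
Step 3. [(x - 8)^2 = 169] 169 ≥ 0, LHS is (·)² — take ±√. So sqrt: x - 8 = 13 or -13.
Step 4. [x - 8 = 13 or -13] 8 comes off first (add 8), so sub: x = 21 or -5.

Answer: x ∈ {-5, 21}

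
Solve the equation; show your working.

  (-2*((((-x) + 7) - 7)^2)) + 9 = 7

Step 1. [(-2*((((-x) + 7) - 7)^2)) + 9 = 7] +9 is outermost — subtract 9 both sides. So sub: -2*((((-x) + 7) - 7)^2) = -2.
Step 2. [-2*((((-x) + 7) - 7)^2) = -2] LHS = -2·(…); ÷-2 both sides ⇒ div: (((-x) + 7) - 7)^2 = 1.
Step 3. [(((-x) + 7) - 7)^2 = 1] 1 ≥ 0, LHS is (·)² — take ±√. So sqrt: ((-x) + 7) - 7 = 1 or -1.
Step 4. [((-x) + 7) - 7 = 1 or -1] peel the -7: add 7 from each side, so sub: (-x) + 7 = 8 or 6.
Step 5. [(-x) + 7 = 8 or 6] subtract 7: x sits inside (… + 7), so sub: -x = 1 or -1.
Step 6. [-x = 1 or -1] flip signs both sides. So neg: x = -1 or 1.

Answer: x ∈ {-1, 1}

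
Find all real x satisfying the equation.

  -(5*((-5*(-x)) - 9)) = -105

Step 1. [-(5*((-5*(-x)) - 9)) = -105] LHS negated; negate both sides. So neg: 5*((-5*(-x)) - 9) = 105.
Step 2. [5*((-5*(-x)) - 9) = 105] LHS = 5·(…); ÷5 both sides ⇒ div: (-5*(-x)) - 9 = 21.
Step 3. [(-5*(-x)) - 9 = 21] 9 comes off first (add 9). So sub: -5*(-x) = 30.
Step 4. [-5*(-x) = 30] leading coefficient -5: divide by -5. So div: -x = -6.
Step 5. [-x = -6] LHS negated; negate both sides, so neg: x = 6.

Answer: x ∈ {6}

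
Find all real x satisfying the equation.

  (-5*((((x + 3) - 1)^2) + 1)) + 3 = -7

Step 1. [(-5*((((x + 3) - 1)^2) + 1)) + 3 = -7] 3 comes off first (subtract 3). So sub: -5*((((x + 3) - 1)^2) + 1) = -10.
Step 2. [-5*((((x + 3) - 1)^2) + 1) = -10] -5·(inner) — divide through by -5 ⇒ div: (((x + 3) - 1)^2) + 1 = 2.
Step 3. [(((x + 3) - 1)^2) + 1 = 2] +1 is outermost — subtract 1 both sides ⇒ sub: ((x + 3) - 1)^2 = 1.
Step 4. [((x + 3) - 1)^2 = 1] √ both sides: 1 ≥ 0 gives two branches. So sqrt: (x + 3) - 1 = 1 or -1.
Step 5. [(x + 3) - 1 = 1 or -1] peel the -1: add 1 from each side. So sub: x + 3 = 2 or 0.
Step 6. [x + 3 = 2 or 0] the outer +3 inverts by subtracting 3 ⇒ sub: x = -1 or -3.

Answer: x ∈ {-3, -1}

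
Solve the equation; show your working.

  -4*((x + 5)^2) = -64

Step 1. [-4*((x + 5)^2) = -64] leading coefficient -4: divide by -4. So div: (x + 5)^2 = 16.
Step 2. [(x + 5)^2 = 16] LHS squared, RHS 16 ≥ 0: apply √ (±), so sqrt: x + 5 = 4 or -4.
Step 3. [x + 5 = 4 or -4] 5 comes off first (subtract 5). So sub: x = -1 or -9.

Answer: x ∈ {-9, -1}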